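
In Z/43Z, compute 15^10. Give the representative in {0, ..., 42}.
Use repeated squaring. Binary(10) = 1010. Walk through the bits of the exponent 10 left-to-right: at each bit after the leading one, square the running value, then multiply by 15 if the bit is 1 (always reducing mod 43):
  bit 1 = 1 (leading): start with 15.
  bit 2 = 0: square 15^2 = 225 ≡ 10 (mod 43).
  bit 3 = 1: square 10^2 = 100 ≡ 14; bit is 1, so multiply 14·15 = 210 ≡ 38 (mod 43).
  bit 4 = 0: square 38^2 = 1444 ≡ 25 (mod 43).
Final value: 15^10 ≡ 25 (mod 43).

Final answer: 25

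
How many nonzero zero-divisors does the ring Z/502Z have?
In Z/502Z each nonzero element is either a unit (gcd with 502 is 1) or a zero-divisor (gcd > 1). The number of units is φ(502): factorise 502 = 2 · 251, so φ(502) = (2 − 1) · (251 − 1) = 1 · 250 = 250. The nonzero elements number 502 − 1 = 501. Hence the nonzero zero-divisors number 501 − 250 = 251.

Final answer: Z/502Z has 251 nonzero zero-divisors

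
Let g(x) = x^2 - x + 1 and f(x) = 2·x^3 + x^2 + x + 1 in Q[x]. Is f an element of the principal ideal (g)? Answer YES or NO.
In Q[x] the ideal (g) consists of all multiples of g, so f ∈ (g) iff g | f, i.e. iff the remainder of f on division by g is 0. Divide f by g (g is monic, so eliminate the leading term of the running remainder at each step):
  leading term 2·x^3: subtract (2·x)·g(x) = 2·x^3 - 2·x^2 + 2·x, leaving 3·x^2 - x + 1
  leading term 3·x^2: subtract (3)·g(x) = 3·x^2 - 3·x + 3, leaving 2·x - 2
The remainder r(x) = 2·x - 2 ≠ 0 (and deg r < deg g), so g ∤ f, i.e. f ∉ (g).

Final answer: NO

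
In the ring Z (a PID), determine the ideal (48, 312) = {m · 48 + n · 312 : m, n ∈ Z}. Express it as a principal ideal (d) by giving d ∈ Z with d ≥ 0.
(48, 312) = (24); d = 24

In the PID Z, (a, b) is generated by gcd(a, b). Compute gcd(312, 48) with the extended Euclidean algorithm, tracking rows (r, s, t) with s·312 + t·48 = r:
  row A: (312, 1, 0)   [1·312 + 0·48 = 312]
  row B: (48, 0, 1)   [0·312 + 1·48 = 48]
  312 = 6·48 + 24   → row C = row A − 6·row B = (24, 1, −6)   [check: 1·312 − 6·48 = 24]
  48 = 2·24 + 0   → remainder 0, stop. gcd = 24 (last nonzero row C).
So gcd(48, 312) = 24, with Bézout identity 1·312 − 6·48 = 24. Containment (⊇): the Bézout identity exhibits 24 as an element of (48, 312), giving (24) ⊆ (48, 312). Containment (⊆): since 24 | 48 and 24 | 312 (48 = 24·2, 312 = 24·13), every Z-linear combination of 48 and 312 is divisible by 24, so (48, 312) ⊆ (24). Therefore (48, 312) = (24), d = 24.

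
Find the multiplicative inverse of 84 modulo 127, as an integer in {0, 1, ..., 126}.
Apply the extended Euclidean algorithm to (127, 84), tracking rows (r, s, t) with s·127 + t·84 = r. Each division r_prev = q·r_cur + r_new produces the new row as (previous row) − q·(current row):
  row A: (127, 1, 0)   [1·127 + 0·84 = 127]
  row B: (84, 0, 1)   [0·127 + 1·84 = 84]
  127 = 1·84 + 43   → row C = row A − 1·row B = (43, 1, −1)   [check: 1·127 − 1·84 = 43]
  84 = 1·43 + 41   → row D = row B − 1·row C = (41, −1, 2)   [check: −1·127 + 2·84 = 41]
  43 = 1·41 + 2   → row E = row C − 1·row D = (2, 2, −3)   [check: 2·127 − 3·84 = 2]
  41 = 20·2 + 1   → row F = row D − 20·row E = (1, −41, 62)   [check: −41·127 + 62·84 = 1]
  2 = 2·1 + 0   → remainder 0, stop. gcd = 1 (last nonzero row F).
The gcd is 1, so 84 is invertible mod 127. The last nonzero row gives −41·127 + 62·84 = 1, so t = 62. So 84^(−1) ≡ 62 (mod 127). Verify: 84 · 62 = 5208 ≡ 1 (mod 127). ✓

Final answer: 84^(−1) ≡ 62 (mod 127)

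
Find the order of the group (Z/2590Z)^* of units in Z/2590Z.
(Z/2590Z)^* consists of the classes a with gcd(a, 2590) = 1, so its order is φ(2590). φ is multiplicative, with φ(p^e) = p^e − p^(e−1). Factorise 2590 = 2 · 5 · 7 · 37. Then
  φ(2590) = (2 − 1) · (5 − 1) · (7 − 1) · (37 − 1) = 1 · 4 · 6 · 36 = 864.
Thus |(Z/2590Z)^*| = 864.

Final answer: |(Z/2590Z)^*| = 864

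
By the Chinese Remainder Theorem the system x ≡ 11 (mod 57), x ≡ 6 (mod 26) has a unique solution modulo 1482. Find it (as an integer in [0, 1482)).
x ≡ 1436 (mod 1482); the representative in [0, 1482) is 1436

The moduli 57, 26 are pairwise coprime, so by the CRT there is a unique solution mod 57·26 = 1482.
Solve by successive substitution. Start with x ≡ 11 (mod 57).
  Combine with x ≡ 6 (mod 26): write x = 11 + 57·t and require 11 + 57·t ≡ 6 (mod 26), i.e. 57·t ≡ 6 − 11 ≡ 21 (mod 26). Since 57^(−1) ≡ 21 (mod 26) (57 ≡ 5 (mod 26)), t ≡ 21·21 ≡ 25 (mod 26). So x ≡ 11 + 57·25 = 1436 (mod 1482).
Unique solution in [0, 1482): x = 1436.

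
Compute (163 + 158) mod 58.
Reduce the summands first: 163 ≡ 47, 158 ≡ 42 (mod 58), so 163 + 158 ≡ 47 + 42 (mod 58). 47 + 42 = 89; 89 = 1·58 + 31, so (163 + 158) mod 58 = 31.

Final answer: 31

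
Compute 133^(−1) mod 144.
Apply the extended Euclidean algorithm to (144, 133), tracking rows (r, s, t) with s·144 + t·133 = r. Each division r_prev = q·r_cur + r_new produces the new row as (previous row) − q·(current row):
  row A: (144, 1, 0)   [1·144 + 0·133 = 144]
  row B: (133, 0, 1)   [0·144 + 1·133 = 133]
  144 = 1·133 + 11   → row C = row A − 1·row B = (11, 1, −1)   [check: 1·144 − 1·133 = 11]
  133 = 12·11 + 1   → row D = row B − 12·row C = (1, −12, 13)   [check: −12·144 + 13·133 = 1]
  11 = 11·1 + 0   → remainder 0, stop. gcd = 1 (last nonzero row D).
The gcd is 1, so 133 is invertible mod 144. The last nonzero row gives −12·144 + 13·133 = 1, so t = 13. So 133^(−1) ≡ 13 (mod 144). Verify: 133 · 13 = 1729 ≡ 1 (mod 144). ✓

Final answer: 133^(−1) ≡ 13 (mod 144)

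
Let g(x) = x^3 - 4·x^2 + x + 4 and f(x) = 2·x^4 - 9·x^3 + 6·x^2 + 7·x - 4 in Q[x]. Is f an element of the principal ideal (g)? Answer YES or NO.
YES

In Q[x] the ideal (g) consists of all multiples of g, so f ∈ (g) iff g | f, i.e. iff the remainder of f on division by g is 0. Divide f by g (g is monic, so eliminate the leading term of the running remainder at each step):
  leading term 2·x^4: subtract (2·x)·g(x) = 2·x^4 - 8·x^3 + 2·x^2 + 8·x, leaving -x^3 + 4·x^2 - x - 4
  leading term -x^3: subtract (-1)·g(x) = -x^3 + 4·x^2 - x - 4, leaving 0
The remainder is 0, so f(x) = g(x) · h(x) with h(x) = 2·x - 1. Hence g | f, i.e. f ∈ (g).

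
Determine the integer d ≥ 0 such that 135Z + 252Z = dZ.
In the PID Z, (a, b) is generated by gcd(a, b). Compute gcd(252, 135) with the extended Euclidean algorithm, tracking rows (r, s, t) with s·252 + t·135 = r:
  row A: (252, 1, 0)   [1·252 + 0·135 = 252]
  row B: (135, 0, 1)   [0·252 + 1·135 = 135]
  252 = 1·135 + 117   → row C = row A − 1·row B = (117, 1, −1)   [check: 1·252 − 1·135 = 117]
  135 = 1·117 + 18   → row D = row B − 1·row C = (18, −1, 2)   [check: −1·252 + 2·135 = 18]
  117 = 6·18 + 9   → row E = row C − 6·row D = (9, 7, −13)   [check: 7·252 − 13·135 = 9]
  18 = 2·9 + 0   → remainder 0, stop. gcd = 9 (last nonzero row E).
So gcd(135, 252) = 9, with Bézout identity 7·252 − 13·135 = 9. Containment (⊇): the Bézout identity exhibits 9 as an element of (135, 252), giving (9) ⊆ (135, 252). Containment (⊆): since 9 | 135 and 9 | 252 (135 = 9·15, 252 = 9·28), every Z-linear combination of 135 and 252 is divisible by 9, so (135, 252) ⊆ (9). Therefore (135, 252) = (9), d = 9.

Final answer: (135, 252) = (9); d = 9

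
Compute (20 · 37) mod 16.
4

Reduce the factors first: 20 ≡ 4, 37 ≡ 5 (mod 16), so 20 · 37 ≡ 4 · 5 (mod 16). 4 · 5 = 20. Dividing by 16: 20 = 1·16 + 4. So (20 · 37) mod 16 = 4.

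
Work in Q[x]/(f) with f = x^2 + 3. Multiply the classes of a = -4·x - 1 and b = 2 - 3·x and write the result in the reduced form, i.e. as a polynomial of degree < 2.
First multiply in Q[x] without reducing: a · b = 12·x^2 - 5·x - 2. Now divide by f(x) = x^2 + 3, eliminating the leading term at each step:
  leading term 12·x^2: subtract (12)·f(x) = 12·x^2 + 36, leaving -5·x - 38
The degree is now < 2, so this is the remainder. Hence a · b ≡ -5·x - 38 in Q[x]/(f).

Final answer: a · b ≡ -5·x - 38 (mod f(x))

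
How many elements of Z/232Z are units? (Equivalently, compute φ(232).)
Z/232Z has φ(232) = 112 units

An element a ∈ Z/232Z is a unit iff gcd(a, 232) = 1, so the number of units is φ(232). φ is multiplicative, with φ(p^e) = p^e − p^(e−1). Factorise 232 = 2^3 · 29. Then
  φ(232) = (2^3 − 2^2) · (29 − 1) = 4 · 28 = 112.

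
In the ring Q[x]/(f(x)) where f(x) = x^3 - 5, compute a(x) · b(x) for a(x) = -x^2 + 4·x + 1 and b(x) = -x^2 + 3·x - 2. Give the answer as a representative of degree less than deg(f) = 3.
First multiply in Q[x] without reducing: a · b = x^4 - 7·x^3 + 13·x^2 - 5·x - 2. Now divide by f(x) = x^3 - 5, eliminating the leading term at each step:
  leading term x^4: subtract (x)·f(x) = x^4 - 5·x, leaving -7·x^3 + 13·x^2 - 2
  leading term -7·x^3: subtract (-7)·f(x) = 35 - 7·x^3, leaving 13·x^2 - 37
The degree is now < 3, so this is the remainder. Hence a · b ≡ 13·x^2 - 37 in Q[x]/(f).

Final answer: a · b ≡ 13·x^2 - 37 (mod f(x))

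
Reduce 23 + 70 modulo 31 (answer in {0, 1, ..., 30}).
0

Reduce the summands first: 70 ≡ 8 (mod 31), so 23 + 70 ≡ 23 + 8 (mod 31). 23 + 8 = 31; 31 = 1·31 + 0, so (23 + 70) mod 31 = 0.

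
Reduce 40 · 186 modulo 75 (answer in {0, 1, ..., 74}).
15

Reduce the factors first: 186 ≡ 36 (mod 75), so 40 · 186 ≡ 40 · 36 (mod 75). 40 · 36 = 1440. Dividing by 75: 1440 = 19·75 + 15. So (40 · 186) mod 75 = 15.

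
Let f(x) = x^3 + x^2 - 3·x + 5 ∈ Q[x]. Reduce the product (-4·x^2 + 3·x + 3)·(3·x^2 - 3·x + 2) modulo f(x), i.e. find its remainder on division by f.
a · b ≡ -77·x^2 + 156·x - 159 (mod f(x))

First multiply in Q[x] without reducing: a · b = -12·x^4 + 21·x^3 - 8·x^2 - 3·x + 6. Now divide by f(x) = x^3 + x^2 - 3·x + 5, eliminating the leading term at each step:
  leading term -12·x^4: subtract (-12·x)·f(x) = -12·x^4 - 12·x^3 + 36·x^2 - 60·x, leaving 33·x^3 - 44·x^2 + 57·x + 6
  leading term 33·x^3: subtract (33)·f(x) = 33·x^3 + 33·x^2 - 99·x + 165, leaving -77·x^2 + 156·x - 159
The degree is now < 3, so this is the remainder. Hence a · b ≡ -77·x^2 + 156·x - 159 in Q[x]/(f).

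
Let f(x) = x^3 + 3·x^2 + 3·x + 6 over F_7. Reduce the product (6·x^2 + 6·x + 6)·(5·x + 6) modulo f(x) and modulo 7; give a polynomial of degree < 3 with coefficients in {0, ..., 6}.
a · b ≡ 4·x^2 + 4·x + 3 (mod f(x))

Multiply as integer polynomials: a · b = 30·x^3 + 66·x^2 + 66·x + 36. Reducing coefficients mod 7: a · b ≡ 2·x^3 + 3·x^2 + 3·x + 1. Now divide by f(x) = x^3 + 3·x^2 + 3·x + 6 in F_7[x], eliminating the leading term at each step:
  leading term 2·x^3: subtract (2)·f(x) = 2·x^3 + 6·x^2 + 6·x + 5, leaving 4·x^2 + 4·x + 3 (coefficients mod 7)
The degree is now < 3, so this is the remainder. Hence a · b ≡ 4·x^2 + 4·x + 3 in F_7[x]/(f).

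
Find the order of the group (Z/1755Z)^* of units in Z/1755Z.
|(Z/1755Z)^*| = 864

(Z/1755Z)^* consists of the classes a with gcd(a, 1755) = 1, so its order is φ(1755). φ is multiplicative, with φ(p^e) = p^e − p^(e−1). Factorise 1755 = 3^3 · 5 · 13. Then
  φ(1755) = (3^3 − 3^2) · (5 − 1) · (13 − 1) = 18 · 4 · 12 = 864.
Thus |(Z/1755Z)^*| = 864.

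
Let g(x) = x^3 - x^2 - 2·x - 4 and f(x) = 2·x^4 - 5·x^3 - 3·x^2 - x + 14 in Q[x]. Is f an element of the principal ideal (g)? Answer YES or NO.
NO

In Q[x] the ideal (g) consists of all multiples of g, so f ∈ (g) iff g | f, i.e. iff the remainder of f on division by g is 0. Divide f by g (g is monic, so eliminate the leading term of the running remainder at each step):
  leading term 2·x^4: subtract (2·x)·g(x) = 2·x^4 - 2·x^3 - 4·x^2 - 8·x, leaving -3·x^3 + x^2 + 7·x + 14
  leading term -3·x^3: subtract (-3)·g(x) = -3·x^3 + 3·x^2 + 6·x + 12, leaving -2·x^2 + x + 2
The remainder r(x) = -2·x^2 + x + 2 ≠ 0 (and deg r < deg g), so g ∤ f, i.e. f ∉ (g).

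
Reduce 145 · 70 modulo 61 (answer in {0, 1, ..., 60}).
Reduce the factors first: 145 ≡ 23, 70 ≡ 9 (mod 61), so 145 · 70 ≡ 23 · 9 (mod 61). 23 · 9 = 207. Dividing by 61: 207 = 3·61 + 24. So (145 · 70) mod 61 = 24.

Final answer: 24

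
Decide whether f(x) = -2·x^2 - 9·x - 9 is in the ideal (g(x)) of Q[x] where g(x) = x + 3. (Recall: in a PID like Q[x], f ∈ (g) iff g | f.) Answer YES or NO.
In Q[x] the ideal (g) consists of all multiples of g, so f ∈ (g) iff g | f, i.e. iff the remainder of f on division by g is 0. Divide f by g (g is monic, so eliminate the leading term of the running remainder at each step):
  leading term -2·x^2: subtract (-2·x)·g(x) = -2·x^2 - 6·x, leaving -3·x - 9
  leading term -3·x: subtract (-3)·g(x) = -3·x - 9, leaving 0
The remainder is 0, so f(x) = g(x) · h(x) with h(x) = -2·x - 3. Hence g | f, i.e. f ∈ (g).

Final answer: YES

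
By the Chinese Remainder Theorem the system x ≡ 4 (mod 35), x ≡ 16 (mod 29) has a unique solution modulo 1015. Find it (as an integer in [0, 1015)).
x ≡ 74 (mod 1015); the representative in [0, 1015) is 74

The moduli 35, 29 are pairwise coprime, so by the CRT there is a unique solution mod 35·29 = 1015.
Solve by successive substitution. Start with x ≡ 4 (mod 35).
  Combine with x ≡ 16 (mod 29): write x = 4 + 35·t and require 4 + 35·t ≡ 16 (mod 29), i.e. 35·t ≡ 16 − 4 ≡ 12 (mod 29). Since 35^(−1) ≡ 5 (mod 29) (35 ≡ 6 (mod 29)), t ≡ 5·12 ≡ 2 (mod 29). So x ≡ 4 + 35·2 = 74 (mod 1015).
Unique solution in [0, 1015): x = 74.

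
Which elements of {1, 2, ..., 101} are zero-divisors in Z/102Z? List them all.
nonzero zero-divisors of Z/102Z = {2, 3, 4, 6, 8, 9, 10, 12, 14, 15, 16, 17, 18, 20, 21, 22, 24, 26, 27, 28, 30, 32, 33, 34, 36, 38, 39, 40, 42, 44, 45, 46, 48, 50, 51, 52, 54, 56, 57, 58, 60, 62, 63, 64, 66, 68, 69, 70, 72, 74, 75, 76, 78, 80, 81, 82, 84, 85, 86, 87, 88, 90, 92, 93, 94, 96, 98, 99, 100}

An element a ∈ Z/102Z (with a ≠ 0) is a zero-divisor iff gcd(a, 102) > 1 (because a is a unit precisely when gcd(a, n) = 1, and in Z/nZ every nonzero, non-unit element is a zero-divisor). Scan a = 1, ..., 101 and keep those with gcd(a, 102) > 1:
  gcd(2, 102) = 2, gcd(3, 102) = 3, gcd(4, 102) = 2, gcd(6, 102) = 6, gcd(8, 102) = 2, gcd(9, 102) = 3, gcd(10, 102) = 2, gcd(12, 102) = 6, gcd(14, 102) = 2, gcd(15, 102) = 3, gcd(16, 102) = 2, gcd(17, 102) = 17, gcd(18, 102) = 6, gcd(20, 102) = 2, gcd(21, 102) = 3, gcd(22, 102) = 2, gcd(24, 102) = 6, gcd(26, 102) = 2, gcd(27, 102) = 3, gcd(28, 102) = 2, gcd(30, 102) = 6, gcd(32, 102) = 2, gcd(33, 102) = 3, gcd(34, 102) = 34, gcd(36, 102) = 6, gcd(38, 102) = 2, gcd(39, 102) = 3, gcd(40, 102) = 2, gcd(42, 102) = 6, gcd(44, 102) = 2, gcd(45, 102) = 3, gcd(46, 102) = 2, gcd(48, 102) = 6, gcd(50, 102) = 2, gcd(51, 102) = 51, gcd(52, 102) = 2, gcd(54, 102) = 6, gcd(56, 102) = 2, gcd(57, 102) = 3, gcd(58, 102) = 2, gcd(60, 102) = 6, gcd(62, 102) = 2, gcd(63, 102) = 3, gcd(64, 102) = 2, gcd(66, 102) = 6, gcd(68, 102) = 34, gcd(69, 102) = 3, gcd(70, 102) = 2, gcd(72, 102) = 6, gcd(74, 102) = 2, gcd(75, 102) = 3, gcd(76, 102) = 2, gcd(78, 102) = 6, gcd(80, 102) = 2, gcd(81, 102) = 3, gcd(82, 102) = 2, gcd(84, 102) = 6, gcd(85, 102) = 17, gcd(86, 102) = 2, gcd(87, 102) = 3, gcd(88, 102) = 2, gcd(90, 102) = 6, gcd(92, 102) = 2, gcd(93, 102) = 3, gcd(94, 102) = 2, gcd(96, 102) = 6, gcd(98, 102) = 2, gcd(99, 102) = 3, gcd(100, 102) = 2.
All other a ∈ {1, ..., 101} have gcd(a, 102) = 1 and are units. So the nonzero zero-divisors are exactly the 69 values of a appearing in this scan.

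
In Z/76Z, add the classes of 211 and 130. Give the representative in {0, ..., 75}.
37

Reduce the summands first: 211 ≡ 59, 130 ≡ 54 (mod 76), so 211 + 130 ≡ 59 + 54 (mod 76). 59 + 54 = 113; 113 = 1·76 + 37, so (211 + 130) mod 76 = 37.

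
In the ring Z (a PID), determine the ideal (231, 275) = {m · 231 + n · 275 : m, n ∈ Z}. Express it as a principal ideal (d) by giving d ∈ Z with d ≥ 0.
(231, 275) = (11); d = 11

In the PID Z, (a, b) is generated by gcd(a, b). Compute gcd(275, 231) with the extended Euclidean algorithm, tracking rows (r, s, t) with s·275 + t·231 = r:
  row A: (275, 1, 0)   [1·275 + 0·231 = 275]
  row B: (231, 0, 1)   [0·275 + 1·231 = 231]
  275 = 1·231 + 44   → row C = row A − 1·row B = (44, 1, −1)   [check: 1·275 − 1·231 = 44]
  231 = 5·44 + 11   → row D = row B − 5·row C = (11, −5, 6)   [check: −5·275 + 6·231 = 11]
  44 = 4·11 + 0   → remainder 0, stop. gcd = 11 (last nonzero row D).
So gcd(231, 275) = 11, with Bézout identity −5·275 + 6·231 = 11. Containment (⊇): the Bézout identity exhibits 11 as an element of (231, 275), giving (11) ⊆ (231, 275). Containment (⊆): since 11 | 231 and 11 | 275 (231 = 11·21, 275 = 11·25), every Z-linear combination of 231 and 275 is divisible by 11, so (231, 275) ⊆ (11). Therefore (231, 275) = (11), d = 11.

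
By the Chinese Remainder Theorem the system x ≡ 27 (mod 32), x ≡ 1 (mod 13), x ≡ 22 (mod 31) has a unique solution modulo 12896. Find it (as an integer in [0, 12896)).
x ≡ 859 (mod 12896); the representative in [0, 12896) is 859

The moduli 32, 13, 31 are pairwise coprime, so by the CRT there is a unique solution mod 32·13·31 = 12896.
Solve by successive substitution. Start with x ≡ 27 (mod 32).
  Combine with x ≡ 1 (mod 13): write x = 27 + 32·t and require 27 + 32·t ≡ 1 (mod 13), i.e. 32·t ≡ 1 − 27 ≡ 0 (mod 13). Since 32^(−1) ≡ 11 (mod 13) (32 ≡ 6 (mod 13)), t ≡ 11·0 ≡ 0 (mod 13). So x ≡ 27 + 32·0 = 27 (mod 416).
  Combine with x ≡ 22 (mod 31): write x = 27 + 416·t and require 27 + 416·t ≡ 22 (mod 31), i.e. 416·t ≡ 22 − 27 ≡ 26 (mod 31). Since 416^(−1) ≡ 12 (mod 31) (416 ≡ 13 (mod 31)), t ≡ 12·26 ≡ 2 (mod 31). So x ≡ 27 + 416·2 = 859 (mod 12896).
Unique solution in [0, 12896): x = 859.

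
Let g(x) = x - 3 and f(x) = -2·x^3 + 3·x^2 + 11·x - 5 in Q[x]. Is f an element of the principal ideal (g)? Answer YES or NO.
NO

In Q[x] the ideal (g) consists of all multiples of g, so f ∈ (g) iff g | f, i.e. iff the remainder of f on division by g is 0. Divide f by g (g is monic, so eliminate the leading term of the running remainder at each step):
  leading term -2·x^3: subtract (-2·x^2)·g(x) = -2·x^3 + 6·x^2, leaving -3·x^2 + 11·x - 5
  leading term -3·x^2: subtract (-3·x)·g(x) = -3·x^2 + 9·x, leaving 2·x - 5
  leading term 2·x: subtract (2)·g(x) = 2·x - 6, leaving 1
The remainder r(x) = 1 ≠ 0 (and deg r < deg g), so g ∤ f, i.e. f ∉ (g).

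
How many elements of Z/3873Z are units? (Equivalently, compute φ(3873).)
Z/3873Z has φ(3873) = 2580 units

An element a ∈ Z/3873Z is a unit iff gcd(a, 3873) = 1, so the number of units is φ(3873). φ is multiplicative, with φ(p^e) = p^e − p^(e−1). Factorise 3873 = 3 · 1291. Then
  φ(3873) = (3 − 1) · (1291 − 1) = 2 · 1290 = 2580.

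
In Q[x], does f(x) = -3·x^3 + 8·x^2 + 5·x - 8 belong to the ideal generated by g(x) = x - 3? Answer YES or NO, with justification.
NO

In Q[x] the ideal (g) consists of all multiples of g, so f ∈ (g) iff g | f, i.e. iff the remainder of f on division by g is 0. Divide f by g (g is monic, so eliminate the leading term of the running remainder at each step):
  leading term -3·x^3: subtract (-3·x^2)·g(x) = -3·x^3 + 9·x^2, leaving -x^2 + 5·x - 8
  leading term -x^2: subtract (-x)·g(x) = -x^2 + 3·x, leaving 2·x - 8
  leading term 2·x: subtract (2)·g(x) = 2·x - 6, leaving -2
The remainder r(x) = -2 ≠ 0 (and deg r < deg g), so g ∤ f, i.e. f ∉ (g).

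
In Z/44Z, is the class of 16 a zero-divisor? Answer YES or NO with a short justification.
YES

gcd(16, 44) = 4 > 1, so 16 is not a unit in Z/44Z. In Z/nZ every nonzero non-unit is a zero-divisor: explicitly, take b = 44/gcd = 11 ≠ 0 (mod 44); then 16·11 = 176 = 4·44, i.e. 16·11 ≡ 0 (mod 44). So 16 is a zero-divisor.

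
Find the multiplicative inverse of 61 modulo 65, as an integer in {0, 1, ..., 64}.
61^(−1) ≡ 16 (mod 65)

Apply the extended Euclidean algorithm to (65, 61), tracking rows (r, s, t) with s·65 + t·61 = r. Each division r_prev = q·r_cur + r_new produces the new row as (previous row) − q·(current row):
  row A: (65, 1, 0)   [1·65 + 0·61 = 65]
  row B: (61, 0, 1)   [0·65 + 1·61 = 61]
  65 = 1·61 + 4   → row C = row A − 1·row B = (4, 1, −1)   [check: 1·65 − 1·61 = 4]
  61 = 15·4 + 1   → row D = row B − 15·row C = (1, −15, 16)   [check: −15·65 + 16·61 = 1]
  4 = 4·1 + 0   → remainder 0, stop. gcd = 1 (last nonzero row D).
The gcd is 1, so 61 is invertible mod 65. The last nonzero row gives −15·65 + 16·61 = 1, so t = 16. So 61^(−1) ≡ 16 (mod 65). Verify: 61 · 16 = 976 ≡ 1 (mod 65). ✓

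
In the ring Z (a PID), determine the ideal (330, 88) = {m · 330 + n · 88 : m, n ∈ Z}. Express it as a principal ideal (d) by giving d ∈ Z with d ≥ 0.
(330, 88) = (22); d = 22

In the PID Z, (a, b) is generated by gcd(a, b). Compute gcd(330, 88) with the extended Euclidean algorithm, tracking rows (r, s, t) with s·330 + t·88 = r:
  row A: (330, 1, 0)   [1·330 + 0·88 = 330]
  row B: (88, 0, 1)   [0·330 + 1·88 = 88]
  330 = 3·88 + 66   → row C = row A − 3·row B = (66, 1, −3)   [check: 1·330 − 3·88 = 66]
  88 = 1·66 + 22   → row D = row B − 1·row C = (22, −1, 4)   [check: −1·330 + 4·88 = 22]
  66 = 3·22 + 0   → remainder 0, stop. gcd = 22 (last nonzero row D).
So gcd(330, 88) = 22, with Bézout identity −1·330 + 4·88 = 22. Containment (⊇): the Bézout identity exhibits 22 as an element of (330, 88), giving (22) ⊆ (330, 88). Containment (⊆): since 22 | 330 and 22 | 88 (330 = 22·15, 88 = 22·4), every Z-linear combination of 330 and 88 is divisible by 22, so (330, 88) ⊆ (22). Therefore (330, 88) = (22), d = 22.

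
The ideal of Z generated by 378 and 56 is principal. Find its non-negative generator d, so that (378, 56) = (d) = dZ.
(378, 56) = (14); d = 14

In the PID Z, (a, b) is generated by gcd(a, b). Compute gcd(378, 56) with the extended Euclidean algorithm, tracking rows (r, s, t) with s·378 + t·56 = r:
  row A: (378, 1, 0)   [1·378 + 0·56 = 378]
  row B: (56, 0, 1)   [0·378 + 1·56 = 56]
  378 = 6·56 + 42   → row C = row A − 6·row B = (42, 1, −6)   [check: 1·378 − 6·56 = 42]
  56 = 1·42 + 14   → row D = row B − 1·row C = (14, −1, 7)   [check: −1·378 + 7·56 = 14]
  42 = 3·14 + 0   → remainder 0, stop. gcd = 14 (last nonzero row D).
So gcd(378, 56) = 14, with Bézout identity −1·378 + 7·56 = 14. Containment (⊇): the Bézout identity exhibits 14 as an element of (378, 56), giving (14) ⊆ (378, 56). Containment (⊆): since 14 | 378 and 14 | 56 (378 = 14·27, 56 = 14·4), every Z-linear combination of 378 and 56 is divisible by 14, so (378, 56) ⊆ (14). Therefore (378, 56) = (14), d = 14.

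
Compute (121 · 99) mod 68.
Reduce the factors first: 121 ≡ 53, 99 ≡ 31 (mod 68), so 121 · 99 ≡ 53 · 31 (mod 68). 53 · 31 = 1643. Dividing by 68: 1643 = 24·68 + 11. So (121 · 99) mod 68 = 11.

Final answer: 11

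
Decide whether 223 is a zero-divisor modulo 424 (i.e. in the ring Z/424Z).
gcd(223, 424) = 1, so 223 is a unit in Z/424Z (it has a multiplicative inverse). A unit cannot be a zero-divisor: if 223·b ≡ 0 then multiplying both sides by 223^(−1) gives b ≡ 0. So 223 is not a zero-divisor.

Final answer: NO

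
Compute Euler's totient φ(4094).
φ(4094) = 1936

φ is multiplicative, with φ(p^e) = p^e − p^(e−1). Factorise 4094 = 2 · 23 · 89. Then
  φ(4094) = (2 − 1) · (23 − 1) · (89 − 1) = 1 · 22 · 88 = 1936.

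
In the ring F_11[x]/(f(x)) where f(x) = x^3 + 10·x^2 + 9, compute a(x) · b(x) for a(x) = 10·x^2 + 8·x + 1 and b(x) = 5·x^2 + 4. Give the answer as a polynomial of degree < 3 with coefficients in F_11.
a · b ≡ 3·x^2 + 8 (mod f(x))

Multiply as integer polynomials: a · b = 50·x^4 + 40·x^3 + 45·x^2 + 32·x + 4. Reducing coefficients mod 11: a · b ≡ 6·x^4 + 7·x^3 + x^2 + 10·x + 4. Now divide by f(x) = x^3 + 10·x^2 + 9 in F_11[x], eliminating the leading term at each step:
  leading term 6·x^4: subtract (6·x)·f(x) = 6·x^4 + 5·x^3 + 10·x, leaving 2·x^3 + x^2 + 4 (coefficients mod 11)
  leading term 2·x^3: subtract (2)·f(x) = 2·x^3 + 9·x^2 + 7, leaving 3·x^2 + 8 (coefficients mod 11)
The degree is now < 3, so this is the remainder. Hence a · b ≡ 3·x^2 + 8 in F_11[x]/(f).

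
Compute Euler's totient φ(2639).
φ(2639) = 2016

φ is multiplicative, with φ(p^e) = p^e − p^(e−1). Factorise 2639 = 7 · 13 · 29. Then
  φ(2639) = (7 − 1) · (13 − 1) · (29 − 1) = 6 · 12 · 28 = 2016.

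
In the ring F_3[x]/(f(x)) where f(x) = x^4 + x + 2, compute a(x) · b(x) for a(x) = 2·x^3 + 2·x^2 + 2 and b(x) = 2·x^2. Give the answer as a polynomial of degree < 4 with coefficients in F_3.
a · b ≡ 1 (mod f(x))

Multiply as integer polynomials: a · b = 4·x^5 + 4·x^4 + 4·x^2. Reducing coefficients mod 3: a · b ≡ x^5 + x^4 + x^2. Now divide by f(x) = x^4 + x + 2 in F_3[x], eliminating the leading term at each step:
  leading term x^5: subtract (x)·f(x) = x^5 + x^2 + 2·x, leaving x^4 + x (coefficients mod 3)
  leading term x^4: subtract (1)·f(x) = x^4 + x + 2, leaving 1 (coefficients mod 3)
The degree is now < 4, so this is the remainder. Hence a · b ≡ 1 in F_3[x]/(f).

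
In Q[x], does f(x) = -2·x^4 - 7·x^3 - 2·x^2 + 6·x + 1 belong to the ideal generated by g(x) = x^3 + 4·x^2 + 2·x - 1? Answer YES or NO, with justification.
In Q[x] the ideal (g) consists of all multiples of g, so f ∈ (g) iff g | f, i.e. iff the remainder of f on division by g is 0. Divide f by g (g is monic, so eliminate the leading term of the running remainder at each step):
  leading term -2·x^4: subtract (-2·x)·g(x) = -2·x^4 - 8·x^3 - 4·x^2 + 2·x, leaving x^3 + 2·x^2 + 4·x + 1
  leading term x^3: subtract (1)·g(x) = x^3 + 4·x^2 + 2·x - 1, leaving -2·x^2 + 2·x + 2
The remainder r(x) = -2·x^2 + 2·x + 2 ≠ 0 (and deg r < deg g), so g ∤ f, i.e. f ∉ (g).

Final answer: NO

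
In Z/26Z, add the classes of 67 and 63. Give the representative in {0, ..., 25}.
0

Reduce the summands first: 67 ≡ 15, 63 ≡ 11 (mod 26), so 67 + 63 ≡ 15 + 11 (mod 26). 15 + 11 = 26; 26 = 1·26 + 0, so (67 + 63) mod 26 = 0.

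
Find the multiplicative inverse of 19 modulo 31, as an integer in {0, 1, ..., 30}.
Apply the extended Euclidean algorithm to (31, 19), tracking rows (r, s, t) with s·31 + t·19 = r. Each division r_prev = q·r_cur + r_new produces the new row as (previous row) − q·(current row):
  row A: (31, 1, 0)   [1·31 + 0·19 = 31]
  row B: (19, 0, 1)   [0·31 + 1·19 = 19]
  31 = 1·19 + 12   → row C = row A − 1·row B = (12, 1, −1)   [check: 1·31 − 1·19 = 12]
  19 = 1·12 + 7   → row D = row B − 1·row C = (7, −1, 2)   [check: −1·31 + 2·19 = 7]
  12 = 1·7 + 5   → row E = row C − 1·row D = (5, 2, −3)   [check: 2·31 − 3·19 = 5]
  7 = 1·5 + 2   → row F = row D − 1·row E = (2, −3, 5)   [check: −3·31 + 5·19 = 2]
  5 = 2·2 + 1   → row G = row E − 2·row F = (1, 8, −13)   [check: 8·31 − 13·19 = 1]
  2 = 2·1 + 0   → remainder 0, stop. gcd = 1 (last nonzero row G).
The gcd is 1, so 19 is invertible mod 31. The last nonzero row gives 8·31 − 13·19 = 1, so t = −13. So 19^(−1) ≡ −13 ≡ 18 (mod 31). Verify: 19 · 18 = 342 ≡ 1 (mod 31). ✓

Final answer: 19^(−1) ≡ 18 (mod 31)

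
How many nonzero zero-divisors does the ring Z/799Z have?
In Z/799Z each nonzero element is either a unit (gcd with 799 is 1) or a zero-divisor (gcd > 1). The number of units is φ(799): factorise 799 = 17 · 47, so φ(799) = (17 − 1) · (47 − 1) = 16 · 46 = 736. The nonzero elements number 799 − 1 = 798. Hence the nonzero zero-divisors number 798 − 736 = 62.

Final answer: Z/799Z has 62 nonzero zero-divisors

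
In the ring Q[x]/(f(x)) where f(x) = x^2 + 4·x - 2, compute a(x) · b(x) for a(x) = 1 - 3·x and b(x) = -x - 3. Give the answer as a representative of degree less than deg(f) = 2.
First multiply in Q[x] without reducing: a · b = 3·x^2 + 8·x - 3. Now divide by f(x) = x^2 + 4·x - 2, eliminating the leading term at each step:
  leading term 3·x^2: subtract (3)·f(x) = 3·x^2 + 12·x - 6, leaving 3 - 4·x
The degree is now < 2, so this is the remainder. Hence a · b ≡ 3 - 4·x in Q[x]/(f).

Final answer: a · b ≡ 3 - 4·x (mod f(x))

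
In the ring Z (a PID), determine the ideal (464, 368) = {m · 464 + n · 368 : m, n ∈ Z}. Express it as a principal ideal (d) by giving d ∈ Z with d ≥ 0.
(464, 368) = (16); d = 16

In the PID Z, (a, b) is generated by gcd(a, b). Compute gcd(464, 368) with the extended Euclidean algorithm, tracking rows (r, s, t) with s·464 + t·368 = r:
  row A: (464, 1, 0)   [1·464 + 0·368 = 464]
  row B: (368, 0, 1)   [0·464 + 1·368 = 368]
  464 = 1·368 + 96   → row C = row A − 1·row B = (96, 1, −1)   [check: 1·464 − 1·368 = 96]
  368 = 3·96 + 80   → row D = row B − 3·row C = (80, −3, 4)   [check: −3·464 + 4·368 = 80]
  96 = 1·80 + 16   → row E = row C − 1·row D = (16, 4, −5)   [check: 4·464 − 5·368 = 16]
  80 = 5·16 + 0   → remainder 0, stop. gcd = 16 (last nonzero row E).
So gcd(464, 368) = 16, with Bézout identity 4·464 − 5·368 = 16. Containment (⊇): the Bézout identity exhibits 16 as an element of (464, 368), giving (16) ⊆ (464, 368). Containment (⊆): since 16 | 464 and 16 | 368 (464 = 16·29, 368 = 16·23), every Z-linear combination of 464 and 368 is divisible by 16, so (464, 368) ⊆ (16). Therefore (464, 368) = (16), d = 16.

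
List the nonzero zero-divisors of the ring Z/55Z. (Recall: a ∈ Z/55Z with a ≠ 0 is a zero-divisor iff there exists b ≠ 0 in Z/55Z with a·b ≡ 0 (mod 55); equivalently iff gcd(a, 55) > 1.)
An element a ∈ Z/55Z (with a ≠ 0) is a zero-divisor iff gcd(a, 55) > 1 (because a is a unit precisely when gcd(a, n) = 1, and in Z/nZ every nonzero, non-unit element is a zero-divisor). Scan a = 1, ..., 54 and keep those with gcd(a, 55) > 1:
  gcd(5, 55) = 5, gcd(10, 55) = 5, gcd(11, 55) = 11, gcd(15, 55) = 5, gcd(20, 55) = 5, gcd(22, 55) = 11, gcd(25, 55) = 5, gcd(30, 55) = 5, gcd(33, 55) = 11, gcd(35, 55) = 5, gcd(40, 55) = 5, gcd(44, 55) = 11, gcd(45, 55) = 5, gcd(50, 55) = 5.
All other a ∈ {1, ..., 54} have gcd(a, 55) = 1 and are units. So the nonzero zero-divisors are exactly the 14 values of a appearing in this scan.

Final answer: nonzero zero-divisors of Z/55Z = {5, 10, 11, 15, 20, 22, 25, 30, 33, 35, 40, 44, 45, 50}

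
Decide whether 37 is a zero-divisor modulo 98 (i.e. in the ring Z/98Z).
gcd(37, 98) = 1, so 37 is a unit in Z/98Z (it has a multiplicative inverse). A unit cannot be a zero-divisor: if 37·b ≡ 0 then multiplying both sides by 37^(−1) gives b ≡ 0. So 37 is not a zero-divisor.

Final answer: NO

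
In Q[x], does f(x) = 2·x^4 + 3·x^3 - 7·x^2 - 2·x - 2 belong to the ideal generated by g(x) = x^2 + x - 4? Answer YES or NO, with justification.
In Q[x] the ideal (g) consists of all multiples of g, so f ∈ (g) iff g | f, i.e. iff the remainder of f on division by g is 0. Divide f by g (g is monic, so eliminate the leading term of the running remainder at each step):
  leading term 2·x^4: subtract (2·x^2)·g(x) = 2·x^4 + 2·x^3 - 8·x^2, leaving x^3 + x^2 - 2·x - 2
  leading term x^3: subtract (x)·g(x) = x^3 + x^2 - 4·x, leaving 2·x - 2
The remainder r(x) = 2·x - 2 ≠ 0 (and deg r < deg g), so g ∤ f, i.e. f ∉ (g).

Final answer: NO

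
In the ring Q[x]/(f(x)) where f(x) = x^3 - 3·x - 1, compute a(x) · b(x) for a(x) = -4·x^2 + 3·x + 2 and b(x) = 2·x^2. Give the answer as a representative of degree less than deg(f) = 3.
First multiply in Q[x] without reducing: a · b = -8·x^4 + 6·x^3 + 4·x^2. Now divide by f(x) = x^3 - 3·x - 1, eliminating the leading term at each step:
  leading term -8·x^4: subtract (-8·x)·f(x) = -8·x^4 + 24·x^2 + 8·x, leaving 6·x^3 - 20·x^2 - 8·x
  leading term 6·x^3: subtract (6)·f(x) = 6·x^3 - 18·x - 6, leaving -20·x^2 + 10·x + 6
The degree is now < 3, so this is the remainder. Hence a · b ≡ -20·x^2 + 10·x + 6 in Q[x]/(f).

Final answer: a · b ≡ -20·x^2 + 10·x + 6 (mod f(x))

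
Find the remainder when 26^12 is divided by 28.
Use repeated squaring. Binary(12) = 1100. Walk through the bits of the exponent 12 left-to-right: at each bit after the leading one, square the running value, then multiply by 26 if the bit is 1 (always reducing mod 28):
  bit 1 = 1 (leading): start with 26.
  bit 2 = 1: square 26^2 = 676 ≡ 4; bit is 1, so multiply 4·26 = 104 ≡ 20 (mod 28).
  bit 3 = 0: square 20^2 = 400 ≡ 8 (mod 28).
  bit 4 = 0: square 8^2 = 64 ≡ 8 (mod 28).
Final value: 26^12 ≡ 8 (mod 28).

Final answer: 8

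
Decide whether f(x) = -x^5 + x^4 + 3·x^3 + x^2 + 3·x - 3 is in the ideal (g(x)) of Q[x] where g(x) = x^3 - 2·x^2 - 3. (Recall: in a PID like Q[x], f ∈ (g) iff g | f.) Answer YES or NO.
YES

In Q[x] the ideal (g) consists of all multiples of g, so f ∈ (g) iff g | f, i.e. iff the remainder of f on division by g is 0. Divide f by g (g is monic, so eliminate the leading term of the running remainder at each step):
  leading term -x^5: subtract (-x^2)·g(x) = -x^5 + 2·x^4 + 3·x^2, leaving -x^4 + 3·x^3 - 2·x^2 + 3·x - 3
  leading term -x^4: subtract (-x)·g(x) = -x^4 + 2·x^3 + 3·x, leaving x^3 - 2·x^2 - 3
  leading term x^3: subtract (1)·g(x) = x^3 - 2·x^2 - 3, leaving 0
The remainder is 0, so f(x) = g(x) · h(x) with h(x) = -x^2 - x + 1. Hence g | f, i.e. f ∈ (g).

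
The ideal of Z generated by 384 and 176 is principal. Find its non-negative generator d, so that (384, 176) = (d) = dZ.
In the PID Z, (a, b) is generated by gcd(a, b). Compute gcd(384, 176) with the extended Euclidean algorithm, tracking rows (r, s, t) with s·384 + t·176 = r:
  row A: (384, 1, 0)   [1·384 + 0·176 = 384]
  row B: (176, 0, 1)   [0·384 + 1·176 = 176]
  384 = 2·176 + 32   → row C = row A − 2·row B = (32, 1, −2)   [check: 1·384 − 2·176 = 32]
  176 = 5·32 + 16   → row D = row B − 5·row C = (16, −5, 11)   [check: −5·384 + 11·176 = 16]
  32 = 2·16 + 0   → remainder 0, stop. gcd = 16 (last nonzero row D).
So gcd(384, 176) = 16, with Bézout identity −5·384 + 11·176 = 16. Containment (⊇): the Bézout identity exhibits 16 as an element of (384, 176), giving (16) ⊆ (384, 176). Containment (⊆): since 16 | 384 and 16 | 176 (384 = 16·24, 176 = 16·11), every Z-linear combination of 384 and 176 is divisible by 16, so (384, 176) ⊆ (16). Therefore (384, 176) = (16), d = 16.

Final answer: (384, 176) = (16); d = 16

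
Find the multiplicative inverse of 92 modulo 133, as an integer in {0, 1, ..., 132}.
Apply the extended Euclidean algorithm to (133, 92), tracking rows (r, s, t) with s·133 + t·92 = r. Each division r_prev = q·r_cur + r_new produces the new row as (previous row) − q·(current row):
  row A: (133, 1, 0)   [1·133 + 0·92 = 133]
  row B: (92, 0, 1)   [0·133 + 1·92 = 92]
  133 = 1·92 + 41   → row C = row A − 1·row B = (41, 1, −1)   [check: 1·133 − 1·92 = 41]
  92 = 2·41 + 10   → row D = row B − 2·row C = (10, −2, 3)   [check: −2·133 + 3·92 = 10]
  41 = 4·10 + 1   → row E = row C − 4·row D = (1, 9, −13)   [check: 9·133 − 13·92 = 1]
  10 = 10·1 + 0   → remainder 0, stop. gcd = 1 (last nonzero row E).
The gcd is 1, so 92 is invertible mod 133. The last nonzero row gives 9·133 − 13·92 = 1, so t = −13. So 92^(−1) ≡ −13 ≡ 120 (mod 133). Verify: 92 · 120 = 11040 ≡ 1 (mod 133). ✓

Final answer: 92^(−1) ≡ 120 (mod 133)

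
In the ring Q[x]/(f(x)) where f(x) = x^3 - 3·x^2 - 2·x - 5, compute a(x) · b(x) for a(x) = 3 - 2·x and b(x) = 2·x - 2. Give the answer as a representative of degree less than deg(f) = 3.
a · b ≡ -4·x^2 + 10·x - 6 (mod f(x))

First multiply in Q[x] without reducing: a · b = -4·x^2 + 10·x - 6. This already has degree < 3, so no reduction is needed. Hence a · b ≡ -4·x^2 + 10·x - 6 in Q[x]/(f).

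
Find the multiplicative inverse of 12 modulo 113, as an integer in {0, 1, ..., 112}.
Apply the extended Euclidean algorithm to (113, 12), tracking rows (r, s, t) with s·113 + t·12 = r. Each division r_prev = q·r_cur + r_new produces the new row as (previous row) − q·(current row):
  row A: (113, 1, 0)   [1·113 + 0·12 = 113]
  row B: (12, 0, 1)   [0·113 + 1·12 = 12]
  113 = 9·12 + 5   → row C = row A − 9·row B = (5, 1, −9)   [check: 1·113 − 9·12 = 5]
  12 = 2·5 + 2   → row D = row B − 2·row C = (2, −2, 19)   [check: −2·113 + 19·12 = 2]
  5 = 2·2 + 1   → row E = row C − 2·row D = (1, 5, −47)   [check: 5·113 − 47·12 = 1]
  2 = 2·1 + 0   → remainder 0, stop. gcd = 1 (last nonzero row E).
The gcd is 1, so 12 is invertible mod 113. The last nonzero row gives 5·113 − 47·12 = 1, so t = −47. So 12^(−1) ≡ −47 ≡ 66 (mod 113). Verify: 12 · 66 = 792 ≡ 1 (mod 113). ✓

Final answer: 12^(−1) ≡ 66 (mod 113)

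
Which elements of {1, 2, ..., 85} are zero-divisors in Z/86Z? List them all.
An element a ∈ Z/86Z (with a ≠ 0) is a zero-divisor iff gcd(a, 86) > 1 (because a is a unit precisely when gcd(a, n) = 1, and in Z/nZ every nonzero, non-unit element is a zero-divisor). Scan a = 1, ..., 85 and keep those with gcd(a, 86) > 1:
  gcd(2, 86) = 2, gcd(4, 86) = 2, gcd(6, 86) = 2, gcd(8, 86) = 2, gcd(10, 86) = 2, gcd(12, 86) = 2, gcd(14, 86) = 2, gcd(16, 86) = 2, gcd(18, 86) = 2, gcd(20, 86) = 2, gcd(22, 86) = 2, gcd(24, 86) = 2, gcd(26, 86) = 2, gcd(28, 86) = 2, gcd(30, 86) = 2, gcd(32, 86) = 2, gcd(34, 86) = 2, gcd(36, 86) = 2, gcd(38, 86) = 2, gcd(40, 86) = 2, gcd(42, 86) = 2, gcd(43, 86) = 43, gcd(44, 86) = 2, gcd(46, 86) = 2, gcd(48, 86) = 2, gcd(50, 86) = 2, gcd(52, 86) = 2, gcd(54, 86) = 2, gcd(56, 86) = 2, gcd(58, 86) = 2, gcd(60, 86) = 2, gcd(62, 86) = 2, gcd(64, 86) = 2, gcd(66, 86) = 2, gcd(68, 86) = 2, gcd(70, 86) = 2, gcd(72, 86) = 2, gcd(74, 86) = 2, gcd(76, 86) = 2, gcd(78, 86) = 2, gcd(80, 86) = 2, gcd(82, 86) = 2, gcd(84, 86) = 2.
All other a ∈ {1, ..., 85} have gcd(a, 86) = 1 and are units. So the nonzero zero-divisors are exactly the 43 values of a appearing in this scan.

Final answer: nonzero zero-divisors of Z/86Z = {2, 4, 6, 8, 10, 12, 14, 16, 18, 20, 22, 24, 26, 28, 30, 32, 34, 36, 38, 40, 42, 43, 44, 46, 48, 50, 52, 54, 56, 58, 60, 62, 64, 66, 68, 70, 72, 74, 76, 78, 80, 82, 84}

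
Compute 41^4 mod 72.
49

Use repeated squaring. Binary(4) = 100. Walk through the bits of the exponent 4 left-to-right: at each bit after the leading one, square the running value, then multiply by 41 if the bit is 1 (always reducing mod 72):
  bit 1 = 1 (leading): start with 41.
  bit 2 = 0: square 41^2 = 1681 ≡ 25 (mod 72).
  bit 3 = 0: square 25^2 = 625 ≡ 49 (mod 72).
Final value: 41^4 ≡ 49 (mod 72).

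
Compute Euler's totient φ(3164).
φ(3164) = 1344

φ is multiplicative, with φ(p^e) = p^e − p^(e−1). Factorise 3164 = 2^2 · 7 · 113. Then
  φ(3164) = (2^2 − 2^1) · (7 − 1) · (113 − 1) = 2 · 6 · 112 = 1344.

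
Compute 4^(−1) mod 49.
4^(−1) ≡ 37 (mod 49)

Apply the extended Euclidean algorithm to (49, 4), tracking rows (r, s, t) with s·49 + t·4 = r. Each division r_prev = q·r_cur + r_new produces the new row as (previous row) − q·(current row):
  row A: (49, 1, 0)   [1·49 + 0·4 = 49]
  row B: (4, 0, 1)   [0·49 + 1·4 = 4]
  49 = 12·4 + 1   → row C = row A − 12·row B = (1, 1, −12)   [check: 1·49 − 12·4 = 1]
  4 = 4·1 + 0   → remainder 0, stop. gcd = 1 (last nonzero row C).
The gcd is 1, so 4 is invertible mod 49. The last nonzero row gives 1·49 − 12·4 = 1, so t = −12. So 4^(−1) ≡ −12 ≡ 37 (mod 49). Verify: 4 · 37 = 148 ≡ 1 (mod 49). ✓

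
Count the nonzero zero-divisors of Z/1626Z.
In Z/1626Z each nonzero element is either a unit (gcd with 1626 is 1) or a zero-divisor (gcd > 1). The number of units is φ(1626): factorise 1626 = 2 · 3 · 271, so φ(1626) = (2 − 1) · (3 − 1) · (271 − 1) = 1 · 2 · 270 = 540. The nonzero elements number 1626 − 1 = 1625. Hence the nonzero zero-divisors number 1625 − 540 = 1085.

Final answer: Z/1626Z has 1085 nonzero zero-divisors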